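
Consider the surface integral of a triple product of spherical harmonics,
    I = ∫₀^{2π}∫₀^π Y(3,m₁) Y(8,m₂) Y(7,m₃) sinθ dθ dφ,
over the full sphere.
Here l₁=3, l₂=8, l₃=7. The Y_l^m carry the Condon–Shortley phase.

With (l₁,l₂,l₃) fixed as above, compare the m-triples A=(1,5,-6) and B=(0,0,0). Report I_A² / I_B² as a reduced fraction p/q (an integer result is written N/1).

Shared (l₁,l₂,l₃)=(3,8,7): N and (l;000)² cancel in I_A²/I_B².
A: Δ = 4!·2!·12!/19! = 1/5290740; Racah Σ t=1..2: t=1:−1/2874009600 t=2:+1/319334400 = 1/359251200; ⇒ 3j(3 8 7; 1 5 -6)² = 1664/101745, sgn -1
B: Δ = 4!·2!·12!/19! = 1/5290740; Racah Σ t=1..3: t=1:−1/7257600 t=2:+1/2073600 t=3:−1/7257600 = 1/4838400; ⇒ 3j(3 8 7; 0 0 0)² = 252/20995, sgn -1
I_A²/I_B² = (1664/101745)/(252/20995) = 5408/3969

5408/3969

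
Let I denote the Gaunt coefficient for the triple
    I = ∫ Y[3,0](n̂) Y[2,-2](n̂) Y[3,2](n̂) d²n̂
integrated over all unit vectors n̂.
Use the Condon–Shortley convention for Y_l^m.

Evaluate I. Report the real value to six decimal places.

-0.188063

m-sum 0 ✓  L=8 even ✓  1≤3≤5 ✓
Π(2lᵢ+1) = 7×5×7 = 245
triangle coeff Δ(3,2,3) = 1/3780
Σ_t [0,2]: t=0:+1/24 t=1:−1/4 t=2:+1/24 = -1/6
(3j)²=4/105 [(3 2 3; 0 0 0)], sign=+1
Σ_t [0,0]: t=0:+1/24 = 1/24
(3j)²=1/21 [(3 2 3; 0 -2 2)], sign=-1
⇒ 4πI² = 4/9
I = (-1)√(4/9/(4π)) = -0.18806319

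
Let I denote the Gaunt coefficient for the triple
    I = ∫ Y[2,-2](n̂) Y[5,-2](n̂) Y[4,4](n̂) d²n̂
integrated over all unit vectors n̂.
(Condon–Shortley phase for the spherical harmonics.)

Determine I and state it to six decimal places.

0.000000

L=11 odd ⇒ parity kills the (l;000) factor ⇒ I = 0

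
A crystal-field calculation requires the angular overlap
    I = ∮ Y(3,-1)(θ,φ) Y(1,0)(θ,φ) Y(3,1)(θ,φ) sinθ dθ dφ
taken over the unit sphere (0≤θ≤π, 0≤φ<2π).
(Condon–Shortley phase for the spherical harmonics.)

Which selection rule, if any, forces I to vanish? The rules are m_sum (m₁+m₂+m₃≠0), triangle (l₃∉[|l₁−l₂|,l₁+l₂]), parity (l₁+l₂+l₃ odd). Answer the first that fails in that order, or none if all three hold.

parity

azimuthal sum: -1 + 0 + 1 = 0  ✓
2 ≤ 3 ≤ 4 (triangle on l)  ✓
L = 3 + 1 + 3 = 7 (odd)  ✗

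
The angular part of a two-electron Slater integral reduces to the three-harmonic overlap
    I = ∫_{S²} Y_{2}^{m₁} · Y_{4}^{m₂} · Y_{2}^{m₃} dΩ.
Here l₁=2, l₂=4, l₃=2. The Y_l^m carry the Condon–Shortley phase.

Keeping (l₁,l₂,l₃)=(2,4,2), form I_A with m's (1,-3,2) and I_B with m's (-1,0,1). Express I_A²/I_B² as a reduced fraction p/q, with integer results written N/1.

Same 2,4,2: normalisation and zero-m 3j drop out of the ratio.
A: Δ: 4! 0! 4! / 9! → 1/630; sum: t=1:−1/144 = -1/144; 3j²(2 4 2; 1 -3 2) = Δ·Π!·Σ² = 1/18  (sign -1)
B: Δ: 4! 0! 4! / 9! → 1/630; sum: t=3:−1/36 = -1/36; 3j²(2 4 2; -1 0 1) = Δ·Π!·Σ² = 8/315  (sign +1)
I_A²/I_B² = (1/18)/(8/315) = 35/16

35/16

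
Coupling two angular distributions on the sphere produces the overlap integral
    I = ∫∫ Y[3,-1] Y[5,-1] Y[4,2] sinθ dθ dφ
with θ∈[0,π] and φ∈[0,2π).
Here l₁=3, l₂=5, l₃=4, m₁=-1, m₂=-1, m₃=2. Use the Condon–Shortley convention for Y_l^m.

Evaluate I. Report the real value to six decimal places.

m-sum 0 ✓  L=12 even ✓  2≤4≤8 ✓
Π(2lᵢ+1) = 7×11×9 = 693
triangle coeff Δ(3,5,4) = 1/180180
Σ_t [1,3]: t=1:−1/576 t=2:+1/144 t=3:−1/576 = 1/288
(3j)²=20/1001 [(3 5 4; 0 0 0)], sign=+1
Σ_t [2,4]: t=2:+1/384 t=3:−1/720 t=4:+1/34560 = 43/34560
(3j)²=1849/180180 [(3 5 4; -1 -1 2)], sign=+1
⇒ 4πI² = 1849/13013
I = (+1)√(1849/13013/(4π)) = 0.10633465

0.106335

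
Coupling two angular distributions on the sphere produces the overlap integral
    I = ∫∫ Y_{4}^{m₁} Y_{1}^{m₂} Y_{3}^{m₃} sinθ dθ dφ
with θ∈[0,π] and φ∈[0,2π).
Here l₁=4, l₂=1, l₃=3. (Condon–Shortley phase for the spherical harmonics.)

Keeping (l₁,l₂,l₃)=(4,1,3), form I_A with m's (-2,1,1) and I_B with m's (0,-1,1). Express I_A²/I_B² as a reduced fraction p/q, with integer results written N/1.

5/2

Shared (l₁,l₂,l₃)=(4,1,3): N and (l;000)² cancel in I_A²/I_B².
A: Δ = 2!·6!·0!/9! = 1/252; Racah Σ t=2..2: t=2:+1/96 = 1/96; ⇒ 3j(4 1 3; -2 1 1)² = 5/84, sgn +1
B: Δ = 2!·6!·0!/9! = 1/252; Racah Σ t=0..0: t=0:+1/96 = 1/96; ⇒ 3j(4 1 3; 0 -1 1)² = 1/42, sgn +1
I_A²/I_B² = (5/84)/(1/42) = 5/2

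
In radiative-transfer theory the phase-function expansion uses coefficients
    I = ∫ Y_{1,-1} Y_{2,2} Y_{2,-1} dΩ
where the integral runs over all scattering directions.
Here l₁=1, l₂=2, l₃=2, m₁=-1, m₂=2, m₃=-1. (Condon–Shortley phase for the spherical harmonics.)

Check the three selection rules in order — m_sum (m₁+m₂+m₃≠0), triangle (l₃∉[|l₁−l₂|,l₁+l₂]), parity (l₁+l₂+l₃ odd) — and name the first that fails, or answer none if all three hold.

parity

azimuthal sum: -1 + 2 − 1 = 0  ✓
1 ≤ 2 ≤ 3 (triangle on l)  ✓
L = 1 + 2 + 2 = 5 (odd)  ✗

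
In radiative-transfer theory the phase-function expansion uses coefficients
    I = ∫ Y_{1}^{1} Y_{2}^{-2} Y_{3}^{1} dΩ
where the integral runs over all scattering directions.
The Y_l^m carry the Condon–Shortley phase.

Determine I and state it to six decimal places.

-0.082589

Checks pass: Σm=0; 6 even; l₃=3∈[1,3].
(2·1+1)(2·2+1)(2·3+1) = 105
Δ: 0! 2! 4! / 7! → 1/105
sum: t=0:+1/4 = 1/4
3j²(1 2 3; 0 0 0) = Δ·Π!·Σ² = 3/35  (sign -1)
sum: t=0:+1/48 = 1/48
3j²(1 2 3; 1 -2 1) = Δ·Π!·Σ² = 1/105  (sign +1)
combine: 4πI² = 105·3/35·1/105 = 3/35
take √, sign -1: I = -0.08258890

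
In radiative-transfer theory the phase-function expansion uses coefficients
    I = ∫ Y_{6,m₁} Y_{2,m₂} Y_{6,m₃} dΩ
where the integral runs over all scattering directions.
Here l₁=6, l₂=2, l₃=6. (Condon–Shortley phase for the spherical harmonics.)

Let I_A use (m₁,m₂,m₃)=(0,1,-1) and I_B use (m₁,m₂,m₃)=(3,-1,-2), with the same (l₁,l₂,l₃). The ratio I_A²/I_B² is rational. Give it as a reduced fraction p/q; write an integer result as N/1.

Shared (l₁,l₂,l₃)=(6,2,6): N and (l;000)² cancel in I_A²/I_B².
A: Δ = 2!·10!·2!/15! = 1/90090; Racah Σ t=1..2: t=1:−1/28800 t=2:+1/34560 = -1/172800; ⇒ 3j(6 2 6; 0 1 -1)² = 1/1430, sgn +1
B: Δ = 2!·10!·2!/15! = 1/90090; Racah Σ t=0..1: t=0:+1/60480 t=1:−1/161280 = 1/96768; ⇒ 3j(6 2 6; 3 -1 -2)² = 15/1001, sgn +1
I_A²/I_B² = (1/1430)/(15/1001) = 7/150

7/150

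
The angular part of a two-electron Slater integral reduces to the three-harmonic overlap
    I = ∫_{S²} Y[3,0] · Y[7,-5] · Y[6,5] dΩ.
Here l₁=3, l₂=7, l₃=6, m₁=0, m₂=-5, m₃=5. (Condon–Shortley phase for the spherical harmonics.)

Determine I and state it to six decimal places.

0.161723

m-sum 0 ✓  L=16 even ✓  4≤6≤10 ✓
Π(2lᵢ+1) = 7×15×13 = 1365
triangle coeff Δ(3,7,6) = 1/2042040
Σ_t [1,3]: t=1:−1/207360 t=2:+1/57600 t=3:−1/207360 = 1/129600
(3j)²=168/12155 [(3 7 6; 0 0 0)], sign=+1
Σ_t [1,2]: t=1:−1/4354560 t=2:+1/14515200 = -1/6220800
(3j)²=77/4420 [(3 7 6; 0 -5 5)], sign=+1
⇒ 4πI² = 6174/18785
I = (+1)√(6174/18785/(4π)) = 0.16172337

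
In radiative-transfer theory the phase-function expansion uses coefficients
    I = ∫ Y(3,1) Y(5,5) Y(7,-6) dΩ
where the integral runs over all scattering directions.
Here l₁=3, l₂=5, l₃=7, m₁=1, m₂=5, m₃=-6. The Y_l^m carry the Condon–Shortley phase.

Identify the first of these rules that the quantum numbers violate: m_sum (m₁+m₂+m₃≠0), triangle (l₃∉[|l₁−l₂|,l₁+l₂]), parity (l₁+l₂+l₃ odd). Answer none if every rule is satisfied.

m₁+m₂+m₃ = 1 + 5 − 6 = 0  ✓
triangle: |3−5|=2 ≤ l₃=7 ≤ 3+5=8  ✓
parity: l₁+l₂+l₃ = 15 is odd  ✗

parity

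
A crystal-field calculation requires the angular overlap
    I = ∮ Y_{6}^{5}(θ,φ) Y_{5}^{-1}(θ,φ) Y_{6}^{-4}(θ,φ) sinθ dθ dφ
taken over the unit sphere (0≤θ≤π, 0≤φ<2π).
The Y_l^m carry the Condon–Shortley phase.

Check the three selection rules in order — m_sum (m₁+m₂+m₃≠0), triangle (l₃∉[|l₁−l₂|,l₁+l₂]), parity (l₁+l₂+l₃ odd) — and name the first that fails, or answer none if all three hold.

parity

m₁+m₂+m₃ = 5 − 1 − 4 = 0  ✓
triangle: |6−5|=1 ≤ l₃=6 ≤ 6+5=11  ✓
parity: l₁+l₂+l₃ = 17 is odd  ✗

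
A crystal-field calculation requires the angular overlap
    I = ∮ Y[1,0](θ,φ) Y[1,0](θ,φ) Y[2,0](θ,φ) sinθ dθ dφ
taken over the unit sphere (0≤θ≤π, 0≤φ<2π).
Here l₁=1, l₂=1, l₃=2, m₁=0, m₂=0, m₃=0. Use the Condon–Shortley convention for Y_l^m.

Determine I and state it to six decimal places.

Rules hold: Σm=0, L=4 even, 0≤2≤2.
N = 3·3·5 = 45
Δ = 0!·2!·2!/5! = 1/30
Racah Σ t=0..0: t=0:+1/1 = 1/1
⇒ 3j(1 1 2; 0 0 0)² = 2/15, sgn +1
(m-triple is (0,0,0) — same symbol as above.)
4πI² = N·(3j₀)²·(3jₘ)² = 4/5
I = +1·√(0.8/4π) = 0.25231325

0.252313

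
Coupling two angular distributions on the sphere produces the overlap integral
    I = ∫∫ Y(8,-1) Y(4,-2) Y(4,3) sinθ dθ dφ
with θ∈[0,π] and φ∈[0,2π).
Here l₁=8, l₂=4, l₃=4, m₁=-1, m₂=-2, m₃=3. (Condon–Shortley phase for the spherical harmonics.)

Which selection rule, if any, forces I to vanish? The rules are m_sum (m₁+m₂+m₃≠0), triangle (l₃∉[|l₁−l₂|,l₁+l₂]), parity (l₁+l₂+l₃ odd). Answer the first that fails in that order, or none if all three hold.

none

Σmᵢ = 0  ✓
l₃∈[|l₁−l₂|,l₁+l₂]=[4,12], have l₃=4  ✓
Σlᵢ = 16 ⇒ even  ✓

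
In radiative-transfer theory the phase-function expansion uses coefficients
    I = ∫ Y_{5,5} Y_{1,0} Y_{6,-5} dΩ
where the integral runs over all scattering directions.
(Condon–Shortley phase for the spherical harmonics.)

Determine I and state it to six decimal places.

-0.135514

m-sum 0 ✓  L=12 even ✓  4≤6≤6 ✓
Π(2lᵢ+1) = 11×3×13 = 429
triangle coeff Δ(5,1,6) = 1/858
Σ_t [0,0]: t=0:+1/14400 = 1/14400
(3j)²=6/143 [(5 1 6; 0 0 0)], sign=+1
Σ_t [0,0]: t=0:+1/3628800 = 1/3628800
(3j)²=1/78 [(5 1 6; 5 0 -5)], sign=-1
⇒ 4πI² = 3/13
I = (-1)√(3/13/(4π)) = -0.13551395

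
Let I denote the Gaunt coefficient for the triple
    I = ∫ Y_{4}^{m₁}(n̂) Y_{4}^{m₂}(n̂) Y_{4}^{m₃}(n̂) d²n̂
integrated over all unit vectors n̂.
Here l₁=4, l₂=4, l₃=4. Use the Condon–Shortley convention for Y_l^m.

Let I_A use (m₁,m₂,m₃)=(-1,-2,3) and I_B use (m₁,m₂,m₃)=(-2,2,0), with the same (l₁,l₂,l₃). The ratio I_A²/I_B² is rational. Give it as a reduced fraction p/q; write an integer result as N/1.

l's match ⇒ only the (l;m) 3-j factors differ between A and B.
A: triangle coeff Δ(4,4,4) = 1/450450; Σ_t [1,2]: t=1:−1/864 t=2:+1/576 = 1/1728; (3j)²=5/1287 [(4 4 4; -1 -2 3)], sign=-1
B: triangle coeff Δ(4,4,4) = 1/450450; Σ_t [2,4]: t=2:+1/2304 t=3:−1/216 t=4:+1/384 = -11/6912; (3j)²=11/1638 [(4 4 4; -2 2 0)], sign=-1
I_A²/I_B² = (5/1287)/(11/1638) = 70/121

70/121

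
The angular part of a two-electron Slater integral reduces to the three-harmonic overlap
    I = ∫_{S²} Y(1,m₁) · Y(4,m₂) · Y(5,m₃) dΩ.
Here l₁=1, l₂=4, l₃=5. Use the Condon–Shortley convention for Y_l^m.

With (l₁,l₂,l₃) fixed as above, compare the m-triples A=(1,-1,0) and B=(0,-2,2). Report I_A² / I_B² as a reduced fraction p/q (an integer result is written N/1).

10/21

Shared (l₁,l₂,l₃)=(1,4,5): N and (l;000)² cancel in I_A²/I_B².
A: Δ = 0!·2!·8!/11! = 1/495; Racah Σ t=0..0: t=0:+1/1440 = 1/1440; ⇒ 3j(1 4 5; 1 -1 0)² = 2/99, sgn -1
B: Δ = 0!·2!·8!/11! = 1/495; Racah Σ t=0..0: t=0:+1/1440 = 1/1440; ⇒ 3j(1 4 5; 0 -2 2)² = 7/165, sgn -1
I_A²/I_B² = (2/99)/(7/165) = 10/21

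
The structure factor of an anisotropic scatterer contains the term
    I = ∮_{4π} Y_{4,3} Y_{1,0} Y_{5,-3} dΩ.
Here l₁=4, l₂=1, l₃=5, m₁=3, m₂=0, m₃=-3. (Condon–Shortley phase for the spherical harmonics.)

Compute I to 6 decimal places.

-0.196426

Rules hold: Σm=0, L=10 even, 3≤5≤5.
N = 9·3·11 = 297
Δ = 0!·8!·2!/11! = 1/495
Racah Σ t=0..0: t=0:+1/576 = 1/576
⇒ 3j(4 1 5; 0 0 0)² = 5/99, sgn -1
Racah Σ t=0..0: t=0:+1/5040 = 1/5040
⇒ 3j(4 1 5; 3 0 -3)² = 16/495, sgn +1
4πI² = N·(3j₀)²·(3jₘ)² = 16/33
I = -1·√(0.484848/4π) = -0.19642560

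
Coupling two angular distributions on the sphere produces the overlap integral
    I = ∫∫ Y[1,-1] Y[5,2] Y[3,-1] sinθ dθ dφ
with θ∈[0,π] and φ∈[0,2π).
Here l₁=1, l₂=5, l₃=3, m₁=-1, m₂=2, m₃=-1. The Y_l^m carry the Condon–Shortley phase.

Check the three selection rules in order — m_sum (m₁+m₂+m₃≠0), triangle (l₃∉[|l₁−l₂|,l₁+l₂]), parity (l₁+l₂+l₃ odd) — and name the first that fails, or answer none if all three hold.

triangle

Σmᵢ = 0  ✓
l₃∈[|l₁−l₂|,l₁+l₂]=[4,6], have l₃=3  ✗
Σlᵢ = 9 ⇒ odd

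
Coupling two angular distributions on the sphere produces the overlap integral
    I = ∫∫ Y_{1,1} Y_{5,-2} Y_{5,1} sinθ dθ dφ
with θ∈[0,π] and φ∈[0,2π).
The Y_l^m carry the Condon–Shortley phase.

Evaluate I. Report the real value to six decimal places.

0.000000

Σlᵢ=11 odd — θ-integrand is odd under cosθ→−cosθ; I=0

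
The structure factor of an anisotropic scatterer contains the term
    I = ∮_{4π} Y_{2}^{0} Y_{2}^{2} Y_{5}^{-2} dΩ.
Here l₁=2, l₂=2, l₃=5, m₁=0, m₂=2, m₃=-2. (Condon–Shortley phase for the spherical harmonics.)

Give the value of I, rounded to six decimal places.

l₃=5 ∉ [0,4] — triangle fails ⇒ I = 0

0.000000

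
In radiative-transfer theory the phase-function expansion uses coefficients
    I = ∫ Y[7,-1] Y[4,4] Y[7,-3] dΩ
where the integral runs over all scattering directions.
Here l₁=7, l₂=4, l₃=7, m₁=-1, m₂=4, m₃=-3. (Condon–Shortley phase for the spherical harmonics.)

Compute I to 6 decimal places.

m-sum 0 ✓  L=18 even ✓  3≤7≤11 ✓
Π(2lᵢ+1) = 15×9×15 = 2025
triangle coeff Δ(7,4,7) = 1/58198140
Σ_t [0,4]: t=0:+1/17418240 t=1:−1/622080 t=2:+1/230400 t=3:−1/622080 t=4:+1/17418240 = 1/806400
(3j)²=2268/230945 [(7 4 7; 0 0 0)], sign=-1
Σ_t [4,4]: t=4:+1/9953280 = 1/9953280
(3j)²=2450/138567 [(7 4 7; -1 4 -3)], sign=+1
⇒ 4πI² = 750141000/2133423721
I = (-1)√(750141000/2133423721/(4π)) = -0.16727381

-0.167274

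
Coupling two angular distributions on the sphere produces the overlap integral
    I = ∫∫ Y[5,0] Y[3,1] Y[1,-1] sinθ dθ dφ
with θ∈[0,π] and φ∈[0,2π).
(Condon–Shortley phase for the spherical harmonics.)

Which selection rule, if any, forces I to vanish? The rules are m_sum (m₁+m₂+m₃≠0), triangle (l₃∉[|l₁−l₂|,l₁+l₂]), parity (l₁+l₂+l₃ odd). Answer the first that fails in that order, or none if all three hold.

Σmᵢ = 0  ✓
l₃∈[|l₁−l₂|,l₁+l₂]=[2,8], have l₃=1  ✗
Σlᵢ = 9 ⇒ odd

triangle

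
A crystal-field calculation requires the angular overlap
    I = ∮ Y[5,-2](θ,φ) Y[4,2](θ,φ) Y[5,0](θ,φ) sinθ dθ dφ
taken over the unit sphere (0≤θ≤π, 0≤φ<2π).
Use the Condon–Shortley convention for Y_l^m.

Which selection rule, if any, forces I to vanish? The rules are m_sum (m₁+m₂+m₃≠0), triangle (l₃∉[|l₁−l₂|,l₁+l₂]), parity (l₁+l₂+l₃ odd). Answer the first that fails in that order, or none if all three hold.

none

Σmᵢ = 0  ✓
l₃∈[|l₁−l₂|,l₁+l₂]=[1,9], have l₃=5  ✓
Σlᵢ = 14 ⇒ even  ✓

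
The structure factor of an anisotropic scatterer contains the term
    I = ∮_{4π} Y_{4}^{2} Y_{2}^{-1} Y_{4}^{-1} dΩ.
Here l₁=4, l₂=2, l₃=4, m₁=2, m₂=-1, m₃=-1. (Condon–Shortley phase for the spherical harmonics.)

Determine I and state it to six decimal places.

Checks pass: Σm=0; 10 even; l₃=4∈[2,6].
(2·4+1)(2·2+1)(2·4+1) = 405
Δ: 2! 6! 2! / 11! → 1/13860
sum: t=0:+1/192 t=1:−1/36 t=2:+1/192 = -5/288
3j²(4 2 4; 0 0 0) = Δ·Π!·Σ² = 20/693  (sign -1)
sum: t=0:+1/96 t=1:−1/240 = 1/160
3j²(4 2 4; 2 -1 -1) = Δ·Π!·Σ² = 27/1540  (sign -1)
combine: 4πI² = 405·20/693·27/1540 = 1215/5929
take √, sign +1: I = 0.12770047

0.127700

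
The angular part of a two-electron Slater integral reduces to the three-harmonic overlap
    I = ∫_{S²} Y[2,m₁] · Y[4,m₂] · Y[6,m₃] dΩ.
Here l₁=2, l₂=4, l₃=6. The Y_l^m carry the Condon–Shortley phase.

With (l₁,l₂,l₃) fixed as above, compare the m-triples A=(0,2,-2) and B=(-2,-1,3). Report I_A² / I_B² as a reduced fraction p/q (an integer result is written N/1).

Same 2,4,6: normalisation and zero-m 3j drop out of the ratio.
A: Δ: 0! 4! 8! / 13! → 1/6435; sum: t=0:+1/5760 = 1/5760; 3j²(2 4 6; 0 2 -2) = Δ·Π!·Σ² = 56/2145  (sign +1)
B: Δ: 0! 4! 8! / 13! → 1/6435; sum: t=0:+1/17280 = 1/17280; 3j²(2 4 6; -2 -1 3) = Δ·Π!·Σ² = 14/715  (sign -1)
I_A²/I_B² = (56/2145)/(14/715) = 4/3

4/3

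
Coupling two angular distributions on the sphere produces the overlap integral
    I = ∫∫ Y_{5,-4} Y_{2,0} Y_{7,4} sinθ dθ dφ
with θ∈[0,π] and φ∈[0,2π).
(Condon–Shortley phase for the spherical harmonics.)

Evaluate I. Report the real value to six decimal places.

0.145565

m-sum 0 ✓  L=14 even ✓  3≤7≤7 ✓
Π(2lᵢ+1) = 11×5×15 = 825
triangle coeff Δ(5,2,7) = 1/15015
Σ_t [0,0]: t=0:+1/57600 = 1/57600
(3j)²=21/715 [(5 2 7; 0 0 0)], sign=-1
Σ_t [0,0]: t=0:+1/1451520 = 1/1451520
(3j)²=1/91 [(5 2 7; -4 0 4)], sign=-1
⇒ 4πI² = 45/169
I = (+1)√(45/169/(4π)) = 0.14556534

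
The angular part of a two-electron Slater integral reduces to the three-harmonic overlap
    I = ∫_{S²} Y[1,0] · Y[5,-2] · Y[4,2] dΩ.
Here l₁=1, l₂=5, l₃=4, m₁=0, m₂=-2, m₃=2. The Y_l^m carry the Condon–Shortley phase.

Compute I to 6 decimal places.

0.225034

Checks pass: Σm=0; 10 even; l₃=4∈[4,6].
(2·1+1)(2·5+1)(2·4+1) = 297
Δ: 2! 0! 8! / 11! → 1/495
sum: t=1:−1/576 = -1/576
3j²(1 5 4; 0 0 0) = Δ·Π!·Σ² = 5/99  (sign -1)
sum: t=1:−1/1440 = -1/1440
3j²(1 5 4; 0 -2 2) = Δ·Π!·Σ² = 7/165  (sign -1)
combine: 4πI² = 297·5/99·7/165 = 7/11
take √, sign +1: I = 0.22503380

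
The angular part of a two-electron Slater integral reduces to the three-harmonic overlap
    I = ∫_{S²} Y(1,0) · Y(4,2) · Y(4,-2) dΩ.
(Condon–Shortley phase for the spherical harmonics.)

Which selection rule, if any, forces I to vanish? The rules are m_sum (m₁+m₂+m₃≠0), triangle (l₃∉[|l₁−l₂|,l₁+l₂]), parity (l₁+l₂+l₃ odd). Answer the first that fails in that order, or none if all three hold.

m₁+m₂+m₃ = 0 + 2 − 2 = 0  ✓
triangle: |1−4|=3 ≤ l₃=4 ≤ 1+4=5  ✓
parity: l₁+l₂+l₃ = 9 is odd  ✗

parity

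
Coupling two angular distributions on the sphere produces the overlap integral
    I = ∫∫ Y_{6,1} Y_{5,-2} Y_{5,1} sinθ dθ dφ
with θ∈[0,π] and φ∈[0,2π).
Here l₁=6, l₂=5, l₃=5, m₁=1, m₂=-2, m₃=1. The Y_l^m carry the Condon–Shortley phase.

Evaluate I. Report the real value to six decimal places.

0.120248

Checks pass: Σm=0; 16 even; l₃=5∈[1,11].
(2·6+1)(2·5+1)(2·5+1) = 1573
Δ: 6! 6! 4! / 17! → 1/28588560
sum: t=1:−1/345600 t=2:+1/13824 t=3:−1/5184 t=4:+1/13824 t=5:−1/345600 = -7/129600
3j²(6 5 5; 0 0 0) = Δ·Π!·Σ² = 80/7293  (sign +1)
sum: t=0:+1/518400 t=1:−1/23040 t=2:+1/10368 t=3:−1/41472 = 1/32400
3j²(6 5 5; 1 -2 1) = Δ·Π!·Σ² = 128/12155  (sign +1)
combine: 4πI² = 1573·80/7293·128/12155 = 2048/11271
take √, sign +1: I = 0.12024827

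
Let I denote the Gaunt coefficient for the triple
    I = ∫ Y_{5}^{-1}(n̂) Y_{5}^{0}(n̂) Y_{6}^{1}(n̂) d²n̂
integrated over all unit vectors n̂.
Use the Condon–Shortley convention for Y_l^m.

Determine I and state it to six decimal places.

-0.072607

m-sum 0 ✓  L=16 even ✓  0≤6≤10 ✓
Π(2lᵢ+1) = 11×11×13 = 1573
triangle coeff Δ(5,5,6) = 1/28588560
Σ_t [0,4]: t=0:+1/345600 t=1:−1/13824 t=2:+1/5184 t=3:−1/13824 t=4:+1/345600 = 7/129600
(3j)²=80/7293 [(5 5 6; 0 0 0)], sign=+1
Σ_t [0,4]: t=0:+1/2073600 t=1:−1/34560 t=2:+1/6912 t=3:−1/10368 t=4:+1/138240 = 7/259200
(3j)²=28/7293 [(5 5 6; -1 0 1)], sign=-1
⇒ 4πI² = 2240/33813
I = (-1)√(2240/33813/(4π)) = -0.07260679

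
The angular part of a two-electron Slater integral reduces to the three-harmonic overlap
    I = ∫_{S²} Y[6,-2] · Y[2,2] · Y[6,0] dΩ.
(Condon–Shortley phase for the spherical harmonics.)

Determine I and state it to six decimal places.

-0.191909

Rules hold: Σm=0, L=14 even, 4≤6≤8.
N = 13·5·13 = 845
Δ = 2!·10!·2!/15! = 1/90090
Racah Σ t=0..2: t=0:+1/69120 t=1:−1/14400 t=2:+1/69120 = -7/172800
⇒ 3j(6 2 6; 0 0 0)² = 14/715, sgn -1
Racah Σ t=2..2: t=2:+1/69120 = 1/69120
⇒ 3j(6 2 6; -2 2 0)² = 4/143, sgn +1
4πI² = N·(3j₀)²·(3jₘ)² = 56/121
I = -1·√(0.46281/4π) = -0.19190947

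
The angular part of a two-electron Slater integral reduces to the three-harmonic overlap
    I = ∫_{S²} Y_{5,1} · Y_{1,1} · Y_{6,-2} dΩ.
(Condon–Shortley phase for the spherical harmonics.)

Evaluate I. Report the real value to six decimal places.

Rules hold: Σm=0, L=12 even, 4≤6≤6.
N = 11·3·13 = 429
Δ = 0!·10!·2!/13! = 1/858
Racah Σ t=0..0: t=0:+1/14400 = 1/14400
⇒ 3j(5 1 6; 0 0 0)² = 6/143, sgn +1
Racah Σ t=0..0: t=0:+1/34560 = 1/34560
⇒ 3j(5 1 6; 1 1 -2)² = 14/429, sgn +1
4πI² = N·(3j₀)²·(3jₘ)² = 84/143
I = +1·√(0.587413/4π) = 0.21620548

0.216205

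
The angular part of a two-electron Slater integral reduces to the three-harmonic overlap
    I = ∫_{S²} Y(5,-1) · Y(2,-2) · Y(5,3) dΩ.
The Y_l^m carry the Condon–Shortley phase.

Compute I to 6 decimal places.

0.171169

m-sum 0 ✓  L=12 even ✓  3≤5≤7 ✓
Π(2lᵢ+1) = 11×5×11 = 605
triangle coeff Δ(5,2,5) = 1/38610
Σ_t [0,2]: t=0:+1/2880 t=1:−1/576 t=2:+1/2880 = -1/960
(3j)²=10/429 [(5 2 5; 0 0 0)], sign=+1
Σ_t [0,0]: t=0:+1/5760 = 1/5760
(3j)²=56/2145 [(5 2 5; -1 -2 3)], sign=+1
⇒ 4πI² = 560/1521
I = (+1)√(560/1521/(4π)) = 0.17116875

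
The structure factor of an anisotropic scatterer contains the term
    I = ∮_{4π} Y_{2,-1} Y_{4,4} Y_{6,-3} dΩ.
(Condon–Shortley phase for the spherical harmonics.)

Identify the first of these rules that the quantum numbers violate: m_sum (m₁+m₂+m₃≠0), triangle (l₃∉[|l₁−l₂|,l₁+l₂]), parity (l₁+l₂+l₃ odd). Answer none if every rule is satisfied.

Σmᵢ = 0  ✓
l₃∈[|l₁−l₂|,l₁+l₂]=[2,6], have l₃=6  ✓
Σlᵢ = 12 ⇒ even  ✓

none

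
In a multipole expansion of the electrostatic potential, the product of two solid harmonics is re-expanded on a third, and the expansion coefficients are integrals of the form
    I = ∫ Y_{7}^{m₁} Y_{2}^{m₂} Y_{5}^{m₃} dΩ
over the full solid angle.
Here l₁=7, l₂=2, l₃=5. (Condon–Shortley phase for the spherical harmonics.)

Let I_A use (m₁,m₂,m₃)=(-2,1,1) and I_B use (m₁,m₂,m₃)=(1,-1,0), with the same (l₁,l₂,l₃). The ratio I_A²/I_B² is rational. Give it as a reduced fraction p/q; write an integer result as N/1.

l's match ⇒ only the (l;m) 3-j factors differ between A and B.
A: triangle coeff Δ(7,2,5) = 1/15015; Σ_t [3,3]: t=3:−1/103680 = -1/103680; (3j)²=4/143 [(7 2 5; -2 1 1)], sign=-1
B: triangle coeff Δ(7,2,5) = 1/15015; Σ_t [1,1]: t=1:−1/86400 = -1/86400; (3j)²=16/715 [(7 2 5; 1 -1 0)], sign=+1
I_A²/I_B² = (4/143)/(16/715) = 5/4

5/4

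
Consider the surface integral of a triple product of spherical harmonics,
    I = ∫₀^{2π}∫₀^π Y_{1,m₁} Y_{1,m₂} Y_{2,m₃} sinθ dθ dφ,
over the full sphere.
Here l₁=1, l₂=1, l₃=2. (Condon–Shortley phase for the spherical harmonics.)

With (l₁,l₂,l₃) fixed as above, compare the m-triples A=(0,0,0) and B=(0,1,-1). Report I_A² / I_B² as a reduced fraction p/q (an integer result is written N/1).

4/3

Shared (l₁,l₂,l₃)=(1,1,2): N and (l;000)² cancel in I_A²/I_B².
A: Δ = 0!·2!·2!/5! = 1/30; Racah Σ t=0..0: t=0:+1/1 = 1/1; ⇒ 3j(1 1 2; 0 0 0)² = 2/15, sgn +1
B: Δ = 0!·2!·2!/5! = 1/30; Racah Σ t=0..0: t=0:+1/2 = 1/2; ⇒ 3j(1 1 2; 0 1 -1)² = 1/10, sgn -1
I_A²/I_B² = (2/15)/(1/10) = 4/3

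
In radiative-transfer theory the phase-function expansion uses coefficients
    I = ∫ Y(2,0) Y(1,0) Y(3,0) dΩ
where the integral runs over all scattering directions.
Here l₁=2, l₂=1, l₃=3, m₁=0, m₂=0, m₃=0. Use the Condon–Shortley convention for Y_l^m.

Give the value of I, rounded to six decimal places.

Checks pass: Σm=0; 6 even; l₃=3∈[1,3].
(2·2+1)(2·1+1)(2·3+1) = 105
Δ: 0! 4! 2! / 7! → 1/105
sum: t=0:+1/4 = 1/4
3j²(2 1 3; 0 0 0) = Δ·Π!·Σ² = 3/35  (sign -1)
(m-triple is (0,0,0) — same symbol as above.)
combine: 4πI² = 105·3/35·3/35 = 27/35
take √, sign +1: I = 0.24776670

0.247767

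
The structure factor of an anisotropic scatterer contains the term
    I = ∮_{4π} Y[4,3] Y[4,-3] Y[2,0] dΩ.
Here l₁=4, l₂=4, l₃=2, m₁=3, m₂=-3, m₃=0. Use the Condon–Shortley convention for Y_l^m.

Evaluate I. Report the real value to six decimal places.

Checks pass: Σm=0; 10 even; l₃=2∈[0,8].
(2·4+1)(2·4+1)(2·2+1) = 405
Δ: 6! 2! 2! / 11! → 1/13860
sum: t=2:+1/192 t=3:−1/36 t=4:+1/192 = -5/288
3j²(4 4 2; 0 0 0) = Δ·Π!·Σ² = 20/693  (sign -1)
sum: t=0:+1/720 t=1:−1/480 = -1/1440
3j²(4 4 2; 3 -3 0) = Δ·Π!·Σ² = 7/1980  (sign -1)
combine: 4πI² = 405·20/693·7/1980 = 5/121
take √, sign +1: I = 0.05734392

0.057344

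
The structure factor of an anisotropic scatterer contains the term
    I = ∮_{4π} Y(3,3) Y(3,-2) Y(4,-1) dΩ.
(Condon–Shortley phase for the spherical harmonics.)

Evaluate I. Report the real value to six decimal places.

0.140463

Checks pass: Σm=0; 10 even; l₃=4∈[0,6].
(2·3+1)(2·3+1)(2·4+1) = 441
Δ: 2! 4! 4! / 11! → 1/34650
sum: t=0:+1/72 t=1:−1/16 t=2:+1/72 = -5/144
3j²(3 3 4; 0 0 0) = Δ·Π!·Σ² = 2/77  (sign -1)
sum: t=0:+1/288 = 1/288
3j²(3 3 4; 3 -2 -1) = Δ·Π!·Σ² = 5/231  (sign -1)
combine: 4πI² = 441·2/77·5/231 = 30/121
take √, sign +1: I = 0.14046335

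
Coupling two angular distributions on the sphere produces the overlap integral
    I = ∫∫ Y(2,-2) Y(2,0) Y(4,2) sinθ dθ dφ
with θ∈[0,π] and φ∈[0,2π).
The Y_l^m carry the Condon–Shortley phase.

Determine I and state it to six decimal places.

0.156078

m-sum 0 ✓  L=8 even ✓  0≤4≤4 ✓
Π(2lᵢ+1) = 5×5×9 = 225
triangle coeff Δ(2,2,4) = 1/630
Σ_t [0,0]: t=0:+1/16 = 1/16
(3j)²=2/35 [(2 2 4; 0 0 0)], sign=+1
Σ_t [0,0]: t=0:+1/96 = 1/96
(3j)²=1/42 [(2 2 4; -2 0 2)], sign=+1
⇒ 4πI² = 15/49
I = (+1)√(15/49/(4π)) = 0.15607835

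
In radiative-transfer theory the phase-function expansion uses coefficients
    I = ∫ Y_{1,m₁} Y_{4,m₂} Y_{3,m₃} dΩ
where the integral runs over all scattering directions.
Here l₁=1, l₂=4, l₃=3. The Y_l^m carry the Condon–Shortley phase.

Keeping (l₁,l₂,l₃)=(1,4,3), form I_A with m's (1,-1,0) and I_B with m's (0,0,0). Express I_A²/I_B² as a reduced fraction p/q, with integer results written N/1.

l's match ⇒ only the (l;m) 3-j factors differ between A and B.
A: triangle coeff Δ(1,4,3) = 1/252; Σ_t [0,0]: t=0:+1/72 = 1/72; (3j)²=5/126 [(1 4 3; 1 -1 0)], sign=-1
B: triangle coeff Δ(1,4,3) = 1/252; Σ_t [1,1]: t=1:−1/36 = -1/36; (3j)²=4/63 [(1 4 3; 0 0 0)], sign=+1
I_A²/I_B² = (5/126)/(4/63) = 5/8

5/8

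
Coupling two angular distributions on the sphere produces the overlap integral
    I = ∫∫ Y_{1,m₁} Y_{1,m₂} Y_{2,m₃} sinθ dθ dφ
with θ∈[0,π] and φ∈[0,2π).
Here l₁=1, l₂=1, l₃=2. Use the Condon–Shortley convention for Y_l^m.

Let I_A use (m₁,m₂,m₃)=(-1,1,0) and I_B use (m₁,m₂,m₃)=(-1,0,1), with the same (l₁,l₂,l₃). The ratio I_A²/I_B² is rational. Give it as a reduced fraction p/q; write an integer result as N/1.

1/3

Shared (l₁,l₂,l₃)=(1,1,2): N and (l;000)² cancel in I_A²/I_B².
A: Δ = 0!·2!·2!/5! = 1/30; Racah Σ t=0..0: t=0:+1/4 = 1/4; ⇒ 3j(1 1 2; -1 1 0)² = 1/30, sgn +1
B: Δ = 0!·2!·2!/5! = 1/30; Racah Σ t=0..0: t=0:+1/2 = 1/2; ⇒ 3j(1 1 2; -1 0 1)² = 1/10, sgn -1
I_A²/I_B² = (1/30)/(1/10) = 1/3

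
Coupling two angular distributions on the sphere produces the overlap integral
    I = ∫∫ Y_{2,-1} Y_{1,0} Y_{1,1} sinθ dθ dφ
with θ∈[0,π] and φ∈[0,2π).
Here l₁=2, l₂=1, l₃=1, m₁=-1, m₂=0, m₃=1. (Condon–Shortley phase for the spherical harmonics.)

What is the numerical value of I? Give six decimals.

-0.218510

m-sum 0 ✓  L=4 even ✓  1≤1≤3 ✓
Π(2lᵢ+1) = 5×3×3 = 45
triangle coeff Δ(2,1,1) = 1/30
Σ_t [1,1]: t=1:−1/1 = -1/1
(3j)²=2/15 [(2 1 1; 0 0 0)], sign=+1
Σ_t [1,1]: t=1:−1/2 = -1/2
(3j)²=1/10 [(2 1 1; -1 0 1)], sign=-1
⇒ 4πI² = 3/5
I = (-1)√(3/5/(4π)) = -0.21850969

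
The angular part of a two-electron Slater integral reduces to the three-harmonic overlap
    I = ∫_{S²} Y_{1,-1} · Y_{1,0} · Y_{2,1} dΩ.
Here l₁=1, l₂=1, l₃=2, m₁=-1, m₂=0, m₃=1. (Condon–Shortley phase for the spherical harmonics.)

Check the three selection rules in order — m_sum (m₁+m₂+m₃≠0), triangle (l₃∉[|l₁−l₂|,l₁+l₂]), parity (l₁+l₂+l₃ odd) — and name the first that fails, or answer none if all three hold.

azimuthal sum: -1 + 0 + 1 = 0  ✓
0 ≤ 2 ≤ 2 (triangle on l)  ✓
L = 1 + 1 + 2 = 4 (even)  ✓

none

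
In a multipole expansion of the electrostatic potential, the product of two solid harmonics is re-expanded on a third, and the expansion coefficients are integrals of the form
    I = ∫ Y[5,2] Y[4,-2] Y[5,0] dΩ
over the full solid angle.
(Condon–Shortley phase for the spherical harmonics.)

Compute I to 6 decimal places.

m-sum 0 ✓  L=14 even ✓  1≤5≤9 ✓
Π(2lᵢ+1) = 11×9×11 = 1089
triangle coeff Δ(5,4,5) = 1/3153150
Σ_t [0,4]: t=0:+1/69120 t=1:−1/1728 t=2:+1/576 t=3:−1/1728 t=4:+1/69120 = 7/11520
(3j)²=2/143 [(5 4 5; 0 0 0)], sign=-1
Σ_t [0,2]: t=0:+1/3456 t=1:−1/1728 t=2:+1/11520 = -7/34560
(3j)²=7/858 [(5 4 5; 2 -2 0)], sign=+1
⇒ 4πI² = 21/169
I = (-1)√(21/169/(4π)) = -0.09944006

-0.099440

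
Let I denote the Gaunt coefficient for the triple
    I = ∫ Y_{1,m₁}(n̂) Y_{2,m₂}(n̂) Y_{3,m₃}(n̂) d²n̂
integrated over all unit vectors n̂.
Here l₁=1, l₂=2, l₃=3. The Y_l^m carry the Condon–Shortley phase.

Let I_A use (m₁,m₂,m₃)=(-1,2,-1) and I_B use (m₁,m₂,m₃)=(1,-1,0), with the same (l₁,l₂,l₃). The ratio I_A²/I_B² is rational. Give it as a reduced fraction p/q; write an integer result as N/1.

1/3

Same 1,2,3: normalisation and zero-m 3j drop out of the ratio.
A: Δ: 0! 2! 4! / 7! → 1/105; sum: t=0:+1/48 = 1/48; 3j²(1 2 3; -1 2 -1) = Δ·Π!·Σ² = 1/105  (sign +1)
B: Δ: 0! 2! 4! / 7! → 1/105; sum: t=0:+1/12 = 1/12; 3j²(1 2 3; 1 -1 0) = Δ·Π!·Σ² = 1/35  (sign -1)
I_A²/I_B² = (1/105)/(1/35) = 1/3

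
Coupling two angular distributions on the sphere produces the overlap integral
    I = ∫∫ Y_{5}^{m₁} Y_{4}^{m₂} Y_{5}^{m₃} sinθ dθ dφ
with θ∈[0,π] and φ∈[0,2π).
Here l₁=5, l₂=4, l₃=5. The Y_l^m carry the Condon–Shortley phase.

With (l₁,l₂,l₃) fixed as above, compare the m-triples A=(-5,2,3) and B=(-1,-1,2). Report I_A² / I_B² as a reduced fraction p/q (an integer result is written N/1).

l's match ⇒ only the (l;m) 3-j factors differ between A and B.
A: triangle coeff Δ(5,4,5) = 1/3153150; Σ_t [4,4]: t=4:+1/69120 = 1/69120; (3j)²=4/143 [(5 4 5; -5 2 3)], sign=+1
B: triangle coeff Δ(5,4,5) = 1/3153150; Σ_t [0,3]: t=0:+1/103680 t=1:−1/2880 t=2:+1/1152 t=3:−1/5184 = 7/20736; (3j)²=35/2574 [(5 4 5; -1 -1 2)], sign=-1
I_A²/I_B² = (4/143)/(35/2574) = 72/35

72/35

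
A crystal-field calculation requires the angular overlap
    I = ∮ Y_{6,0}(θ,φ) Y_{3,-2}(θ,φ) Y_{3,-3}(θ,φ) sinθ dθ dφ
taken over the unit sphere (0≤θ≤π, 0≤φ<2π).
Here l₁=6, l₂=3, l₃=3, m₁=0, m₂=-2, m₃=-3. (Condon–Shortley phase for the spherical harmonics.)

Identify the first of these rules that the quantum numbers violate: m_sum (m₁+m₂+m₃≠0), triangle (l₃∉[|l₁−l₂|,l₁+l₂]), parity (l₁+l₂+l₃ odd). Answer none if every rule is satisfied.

Σmᵢ = -5  ✗
l₃∈[|l₁−l₂|,l₁+l₂]=[3,9], have l₃=3
Σlᵢ = 12 ⇒ even

m_sum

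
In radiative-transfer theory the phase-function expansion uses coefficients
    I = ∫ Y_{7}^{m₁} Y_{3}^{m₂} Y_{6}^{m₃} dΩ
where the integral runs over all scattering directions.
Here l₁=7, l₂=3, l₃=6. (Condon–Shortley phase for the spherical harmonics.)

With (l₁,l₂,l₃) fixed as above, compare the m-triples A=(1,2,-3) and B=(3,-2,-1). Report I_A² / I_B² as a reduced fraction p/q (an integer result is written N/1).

Shared (l₁,l₂,l₃)=(7,3,6): N and (l;000)² cancel in I_A²/I_B².
A: Δ = 4!·10!·2!/17! = 1/2042040; Racah Σ t=3..4: t=3:−1/362880 t=4:+1/1935360 = -13/5806080; ⇒ 3j(7 3 6; 1 2 -3)² = 195/10472, sgn +1
B: Δ = 4!·10!·2!/17! = 1/2042040; Racah Σ t=0..1: t=0:+1/414720 t=1:−1/362880 = -1/2903040; ⇒ 3j(7 3 6; 3 -2 -1)² = 25/68068, sgn +1
I_A²/I_B² = (195/10472)/(25/68068) = 507/10

507/10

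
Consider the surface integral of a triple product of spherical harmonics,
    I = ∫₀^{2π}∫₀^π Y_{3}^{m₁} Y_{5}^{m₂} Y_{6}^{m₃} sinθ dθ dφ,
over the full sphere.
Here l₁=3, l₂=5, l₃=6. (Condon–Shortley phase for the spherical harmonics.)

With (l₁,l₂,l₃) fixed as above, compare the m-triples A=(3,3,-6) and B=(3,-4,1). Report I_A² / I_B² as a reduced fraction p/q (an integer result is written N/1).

Same 3,5,6: normalisation and zero-m 3j drop out of the ratio.
A: Δ: 2! 4! 8! / 15! → 1/675675; sum: t=0:+1/1935360 = 1/1935360; 3j²(3 5 6; 3 3 -6) = Δ·Π!·Σ² = 1/91  (sign +1)
B: Δ: 2! 4! 8! / 15! → 1/675675; sum: t=0:+1/241920 = 1/241920; 3j²(3 5 6; 3 -4 1) = Δ·Π!·Σ² = 4/1001  (sign -1)
I_A²/I_B² = (1/91)/(4/1001) = 11/4

11/4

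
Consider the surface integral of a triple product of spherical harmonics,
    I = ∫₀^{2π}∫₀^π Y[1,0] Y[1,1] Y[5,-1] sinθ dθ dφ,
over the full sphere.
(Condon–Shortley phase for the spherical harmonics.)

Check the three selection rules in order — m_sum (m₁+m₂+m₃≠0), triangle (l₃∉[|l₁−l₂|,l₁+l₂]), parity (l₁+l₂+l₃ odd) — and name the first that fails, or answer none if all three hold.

azimuthal sum: 0 + 1 − 1 = 0  ✓
0 ≤ 5 ≤ 2 (triangle on l)  ✗
L = 1 + 1 + 5 = 7 (odd)

triangle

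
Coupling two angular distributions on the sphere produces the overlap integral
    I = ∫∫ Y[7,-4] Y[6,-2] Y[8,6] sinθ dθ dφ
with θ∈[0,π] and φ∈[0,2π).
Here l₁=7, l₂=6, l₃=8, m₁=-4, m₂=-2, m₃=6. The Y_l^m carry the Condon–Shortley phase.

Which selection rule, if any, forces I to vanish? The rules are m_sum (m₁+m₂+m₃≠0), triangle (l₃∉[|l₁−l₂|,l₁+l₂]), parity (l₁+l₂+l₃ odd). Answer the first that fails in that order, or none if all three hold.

Σmᵢ = 0  ✓
l₃∈[|l₁−l₂|,l₁+l₂]=[1,13], have l₃=8  ✓
Σlᵢ = 21 ⇒ odd  ✗

parity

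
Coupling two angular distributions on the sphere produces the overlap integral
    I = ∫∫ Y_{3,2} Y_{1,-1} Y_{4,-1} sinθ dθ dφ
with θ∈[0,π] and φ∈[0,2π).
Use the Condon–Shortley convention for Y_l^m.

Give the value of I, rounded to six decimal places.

-0.106622

Rules hold: Σm=0, L=8 even, 2≤4≤4.
N = 7·3·9 = 189
Δ = 0!·6!·2!/9! = 1/252
Racah Σ t=0..0: t=0:+1/36 = 1/36
⇒ 3j(3 1 4; 0 0 0)² = 4/63, sgn +1
Racah Σ t=0..0: t=0:+1/240 = 1/240
⇒ 3j(3 1 4; 2 -1 -1)² = 1/84, sgn -1
4πI² = N·(3j₀)²·(3jₘ)² = 1/7
I = -1·√(0.142857/4π) = -0.10662181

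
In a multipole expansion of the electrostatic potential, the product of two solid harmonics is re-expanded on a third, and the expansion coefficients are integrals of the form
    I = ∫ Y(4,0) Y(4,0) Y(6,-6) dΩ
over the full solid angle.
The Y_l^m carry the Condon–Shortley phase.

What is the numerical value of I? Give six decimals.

0 + 0 − 6 = -6 ≠ 0: azimuthal integral kills it; I = 0

0.000000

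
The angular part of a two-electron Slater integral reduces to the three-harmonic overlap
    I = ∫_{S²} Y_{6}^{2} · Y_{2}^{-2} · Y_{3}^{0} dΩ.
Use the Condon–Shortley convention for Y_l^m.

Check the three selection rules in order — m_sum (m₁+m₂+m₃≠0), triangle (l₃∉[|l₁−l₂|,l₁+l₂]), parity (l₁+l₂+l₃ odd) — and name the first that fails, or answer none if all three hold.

triangle

azimuthal sum: 2 − 2 + 0 = 0  ✓
4 ≤ 3 ≤ 8 (triangle on l)  ✗
L = 6 + 2 + 3 = 11 (odd)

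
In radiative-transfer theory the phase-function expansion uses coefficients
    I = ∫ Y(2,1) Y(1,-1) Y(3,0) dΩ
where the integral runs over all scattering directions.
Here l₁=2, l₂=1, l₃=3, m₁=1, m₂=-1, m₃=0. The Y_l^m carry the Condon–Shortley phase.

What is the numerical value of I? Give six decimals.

0.143048

Rules hold: Σm=0, L=6 even, 1≤3≤3.
N = 5·3·7 = 105
Δ = 0!·4!·2!/7! = 1/105
Racah Σ t=0..0: t=0:+1/4 = 1/4
⇒ 3j(2 1 3; 0 0 0)² = 3/35, sgn -1
Racah Σ t=0..0: t=0:+1/12 = 1/12
⇒ 3j(2 1 3; 1 -1 0)² = 1/35, sgn -1
4πI² = N·(3j₀)²·(3jₘ)² = 9/35
I = +1·√(0.257143/4π) = 0.14304817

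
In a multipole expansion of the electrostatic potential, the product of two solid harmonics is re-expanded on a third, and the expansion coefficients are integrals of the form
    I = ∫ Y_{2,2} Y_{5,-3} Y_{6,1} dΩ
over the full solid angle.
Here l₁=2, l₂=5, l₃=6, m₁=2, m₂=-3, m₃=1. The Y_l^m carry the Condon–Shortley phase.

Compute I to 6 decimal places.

0.000000

L=13 odd ⇒ parity kills the (l;000) factor ⇒ I = 0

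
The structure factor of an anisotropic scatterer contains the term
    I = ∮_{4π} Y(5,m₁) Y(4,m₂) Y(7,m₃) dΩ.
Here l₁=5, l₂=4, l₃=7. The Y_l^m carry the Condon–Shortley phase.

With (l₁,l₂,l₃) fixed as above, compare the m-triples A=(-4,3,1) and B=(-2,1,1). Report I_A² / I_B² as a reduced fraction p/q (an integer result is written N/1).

11109/6724

l's match ⇒ only the (l;m) 3-j factors differ between A and B.
A: triangle coeff Δ(5,4,7) = 1/6126120; Σ_t [1,2]: t=1:−1/29030400 t=2:+1/1209600 = 23/29030400; (3j)²=529/97240 [(5 4 7; -4 3 1)], sign=+1
B: triangle coeff Δ(5,4,7) = 1/6126120; Σ_t [0,2]: t=0:+1/1209600 t=1:−1/69120 t=2:+1/51840 = 41/7257600; (3j)²=1681/510510 [(5 4 7; -2 1 1)], sign=+1
I_A²/I_B² = (529/97240)/(1681/510510) = 11109/6724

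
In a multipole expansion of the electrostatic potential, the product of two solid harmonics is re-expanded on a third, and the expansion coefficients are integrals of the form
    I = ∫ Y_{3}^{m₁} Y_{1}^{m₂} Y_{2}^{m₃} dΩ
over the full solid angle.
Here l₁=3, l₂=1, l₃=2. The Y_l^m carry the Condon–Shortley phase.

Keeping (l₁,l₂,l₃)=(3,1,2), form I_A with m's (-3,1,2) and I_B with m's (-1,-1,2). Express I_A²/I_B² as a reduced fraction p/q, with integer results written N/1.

Same 3,1,2: normalisation and zero-m 3j drop out of the ratio.
A: Δ: 2! 4! 0! / 7! → 1/105; sum: t=2:+1/48 = 1/48; 3j²(3 1 2; -3 1 2) = Δ·Π!·Σ² = 1/7  (sign +1)
B: Δ: 2! 4! 0! / 7! → 1/105; sum: t=0:+1/48 = 1/48; 3j²(3 1 2; -1 -1 2) = Δ·Π!·Σ² = 1/105  (sign +1)
I_A²/I_B² = (1/7)/(1/105) = 15/1

15/1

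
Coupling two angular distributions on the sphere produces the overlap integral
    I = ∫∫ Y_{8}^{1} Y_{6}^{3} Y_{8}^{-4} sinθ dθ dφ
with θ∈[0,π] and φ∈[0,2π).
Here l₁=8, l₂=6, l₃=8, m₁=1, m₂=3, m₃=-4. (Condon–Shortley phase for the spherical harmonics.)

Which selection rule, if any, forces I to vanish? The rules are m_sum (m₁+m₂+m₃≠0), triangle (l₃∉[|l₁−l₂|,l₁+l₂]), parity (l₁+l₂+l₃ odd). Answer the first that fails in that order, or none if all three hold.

azimuthal sum: 1 + 3 − 4 = 0  ✓
2 ≤ 8 ≤ 14 (triangle on l)  ✓
L = 8 + 6 + 8 = 22 (even)  ✓

none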